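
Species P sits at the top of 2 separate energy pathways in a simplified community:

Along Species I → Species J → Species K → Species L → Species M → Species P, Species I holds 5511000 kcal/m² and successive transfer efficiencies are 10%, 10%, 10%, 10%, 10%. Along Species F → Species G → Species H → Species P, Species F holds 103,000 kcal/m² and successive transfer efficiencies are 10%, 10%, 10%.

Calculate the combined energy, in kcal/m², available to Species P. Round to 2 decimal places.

Via Species I: 5511000 × 0.1 × 0.1 × 0.1 × 0.1 × 0.1 = 55.11 kcal/m²
Via Species F: 103000 × 0.1 × 0.1 × 0.1 = 103 kcal/m²
Total at Species P: 55.11 + 103 = 158.11 kcal/m²

158.11 kcal/m²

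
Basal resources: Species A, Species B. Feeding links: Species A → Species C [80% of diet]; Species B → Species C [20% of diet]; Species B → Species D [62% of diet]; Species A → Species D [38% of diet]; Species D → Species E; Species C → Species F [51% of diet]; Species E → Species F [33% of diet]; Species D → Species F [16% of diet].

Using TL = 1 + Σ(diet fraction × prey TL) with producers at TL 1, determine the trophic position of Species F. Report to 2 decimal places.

Species C: 1 + (0.8×1 + 0.2×1) = 2
Species D: 1 + (0.62×1 + 0.38×1) = 2
Species E: 1 + 2 = 3
Species F: 1 + (0.51×2 + 0.33×3 + 0.16×2) = 3.33

3.33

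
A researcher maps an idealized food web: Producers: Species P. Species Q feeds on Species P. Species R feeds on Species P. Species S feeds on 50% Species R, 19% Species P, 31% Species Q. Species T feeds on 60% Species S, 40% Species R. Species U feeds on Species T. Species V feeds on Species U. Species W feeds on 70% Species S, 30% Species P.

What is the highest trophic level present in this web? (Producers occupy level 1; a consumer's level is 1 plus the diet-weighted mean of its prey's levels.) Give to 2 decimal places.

5.49

Species Q: 1 + 1 = 2
Species R: 1 + 1 = 2
Species S: 1 + (0.5×2 + 0.19×1 + 0.31×2) = 2.81
Species T: 1 + (0.6×2.81 + 0.4×2) = 3.486
Species U: 1 + 3.486 = 4.486
Species V: 1 + 4.486 = 5.486
Species W: 1 + (0.7×2.81 + 0.3×1) = 3.267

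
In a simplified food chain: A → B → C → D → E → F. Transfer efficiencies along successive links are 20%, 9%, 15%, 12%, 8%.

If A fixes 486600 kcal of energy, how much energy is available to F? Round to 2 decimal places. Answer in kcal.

12.61 kcal

B: 486600 × 0.2 = 97320 kcal
C: 97320 × 0.09 = 8758.8 kcal
D: 8758.8 × 0.15 = 1313.82 kcal
E: 1313.82 × 0.12 = 157.6584 kcal
F: 157.6584 × 0.08 = 12.612672 kcal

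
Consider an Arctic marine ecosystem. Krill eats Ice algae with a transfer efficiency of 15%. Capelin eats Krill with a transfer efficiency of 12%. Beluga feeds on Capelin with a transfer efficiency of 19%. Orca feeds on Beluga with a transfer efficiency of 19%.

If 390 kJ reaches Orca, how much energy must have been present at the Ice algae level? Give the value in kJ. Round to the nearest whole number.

Cumulative transfer efficiency: 0.15 × 0.12 × 0.19 × 0.19 = 0.0006498
Ice algae energy = 390 / 0.0006498 = 600185 kJ

600185 kJ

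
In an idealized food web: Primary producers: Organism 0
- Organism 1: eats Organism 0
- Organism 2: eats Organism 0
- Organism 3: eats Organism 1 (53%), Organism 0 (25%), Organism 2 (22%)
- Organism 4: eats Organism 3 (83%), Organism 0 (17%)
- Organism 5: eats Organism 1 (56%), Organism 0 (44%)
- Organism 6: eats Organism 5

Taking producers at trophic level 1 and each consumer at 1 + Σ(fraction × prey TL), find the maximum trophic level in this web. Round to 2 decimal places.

3.56

Organism 1: 1 + 1 = 2
Organism 2: 1 + 1 = 2
Organism 3: 1 + (0.53×2 + 0.25×1 + 0.22×2) = 2.75
Organism 4: 1 + (0.83×2.75 + 0.17×1) = 3.4525
Organism 5: 1 + (0.56×2 + 0.44×1) = 2.56
Organism 6: 1 + 2.56 = 3.56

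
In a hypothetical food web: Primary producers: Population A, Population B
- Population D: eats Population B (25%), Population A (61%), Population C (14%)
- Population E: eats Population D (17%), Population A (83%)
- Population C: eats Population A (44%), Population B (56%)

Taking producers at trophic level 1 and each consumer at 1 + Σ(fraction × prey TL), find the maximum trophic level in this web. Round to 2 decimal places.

2.19

Population C: 1 + (0.44×1 + 0.56×1) = 2
Population D: 1 + (0.25×1 + 0.61×1 + 0.14×2) = 2.14
Population E: 1 + (0.17×2.14 + 0.83×1) = 2.1938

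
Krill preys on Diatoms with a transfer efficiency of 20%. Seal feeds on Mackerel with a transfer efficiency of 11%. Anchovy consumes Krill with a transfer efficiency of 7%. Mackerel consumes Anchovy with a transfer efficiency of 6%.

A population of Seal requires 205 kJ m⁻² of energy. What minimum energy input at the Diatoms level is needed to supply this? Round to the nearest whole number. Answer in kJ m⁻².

Cumulative transfer efficiency: 0.2 × 0.07 × 0.06 × 0.11 = 0.0000924
Diatoms energy = 205 / 0.0000924 = 2218615 kJ m⁻²

2218615 kJ m⁻²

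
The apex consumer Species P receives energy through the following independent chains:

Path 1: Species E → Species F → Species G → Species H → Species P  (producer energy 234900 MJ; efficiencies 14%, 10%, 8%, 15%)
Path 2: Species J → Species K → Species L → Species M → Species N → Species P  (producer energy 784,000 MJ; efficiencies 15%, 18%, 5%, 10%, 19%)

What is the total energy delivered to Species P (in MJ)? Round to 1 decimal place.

59.6 MJ

Path 1: 234900 × 0.14 × 0.1 × 0.08 × 0.15 = 39.4632 MJ
Path 2: 784000 × 0.15 × 0.18 × 0.05 × 0.1 × 0.19 = 20.1096 MJ
Total at Species P: 39.4632 + 20.1096 = 59.5728 MJ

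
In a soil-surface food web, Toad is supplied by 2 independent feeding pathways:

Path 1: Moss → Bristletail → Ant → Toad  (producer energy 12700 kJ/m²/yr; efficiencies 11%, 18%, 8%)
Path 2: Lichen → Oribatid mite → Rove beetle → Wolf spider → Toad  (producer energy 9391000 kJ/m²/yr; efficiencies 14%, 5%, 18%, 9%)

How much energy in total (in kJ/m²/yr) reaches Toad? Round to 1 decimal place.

1085.1 kJ/m²/yr

Path 1: 12700 × 0.11 × 0.18 × 0.08 = 20.1168 kJ/m²/yr
Path 2: 9391000 × 0.14 × 0.05 × 0.18 × 0.09 = 1064.9394 kJ/m²/yr
Total at Toad: 20.1168 + 1064.9394 = 1085.0562 kJ/m²/yr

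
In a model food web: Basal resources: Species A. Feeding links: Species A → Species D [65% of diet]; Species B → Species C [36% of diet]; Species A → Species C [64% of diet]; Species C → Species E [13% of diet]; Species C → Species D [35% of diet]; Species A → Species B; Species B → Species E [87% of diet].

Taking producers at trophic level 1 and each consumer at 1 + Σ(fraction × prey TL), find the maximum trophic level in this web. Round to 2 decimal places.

3.05

Species B: 1 + 1 = 2
Species C: 1 + (0.36×2 + 0.64×1) = 2.36
Species D: 1 + (0.35×2.36 + 0.65×1) = 2.476
Species E: 1 + (0.87×2 + 0.13×2.36) = 3.0468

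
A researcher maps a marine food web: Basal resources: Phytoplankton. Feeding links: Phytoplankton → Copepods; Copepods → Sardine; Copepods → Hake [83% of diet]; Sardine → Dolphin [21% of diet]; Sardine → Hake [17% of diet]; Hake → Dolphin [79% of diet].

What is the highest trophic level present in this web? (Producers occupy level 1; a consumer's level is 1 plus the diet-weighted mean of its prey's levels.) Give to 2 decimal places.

4.13

Copepods: 1 + 1 = 2
Sardine: 1 + 2 = 3
Hake: 1 + (0.17×3 + 0.83×2) = 3.17
Dolphin: 1 + (0.21×3 + 0.79×3.17) = 4.1343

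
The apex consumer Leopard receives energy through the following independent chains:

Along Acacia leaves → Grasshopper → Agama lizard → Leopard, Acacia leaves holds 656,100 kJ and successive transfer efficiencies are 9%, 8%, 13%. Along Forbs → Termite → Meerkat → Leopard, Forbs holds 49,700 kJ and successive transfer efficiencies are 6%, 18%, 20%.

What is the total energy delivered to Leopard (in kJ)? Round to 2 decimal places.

721.46 kJ

Via Acacia leaves: 656100 × 0.09 × 0.08 × 0.13 = 614.1096 kJ
Via Forbs: 49700 × 0.06 × 0.18 × 0.2 = 107.352 kJ
Total at Leopard: 614.1096 + 107.352 = 721.4616 kJ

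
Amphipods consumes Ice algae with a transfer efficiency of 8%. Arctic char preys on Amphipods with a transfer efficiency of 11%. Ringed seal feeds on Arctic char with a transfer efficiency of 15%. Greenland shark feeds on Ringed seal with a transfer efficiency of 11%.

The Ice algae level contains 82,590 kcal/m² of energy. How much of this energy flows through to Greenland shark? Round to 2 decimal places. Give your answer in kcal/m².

11.99 kcal/m²

Amphipods: 82590 × 0.08 = 6607.2 kcal/m²
Arctic char: 6607.2 × 0.11 = 726.792 kcal/m²
Ringed seal: 726.792 × 0.15 = 109.0188 kcal/m²
Greenland shark: 109.0188 × 0.11 = 11.992068 kcal/m²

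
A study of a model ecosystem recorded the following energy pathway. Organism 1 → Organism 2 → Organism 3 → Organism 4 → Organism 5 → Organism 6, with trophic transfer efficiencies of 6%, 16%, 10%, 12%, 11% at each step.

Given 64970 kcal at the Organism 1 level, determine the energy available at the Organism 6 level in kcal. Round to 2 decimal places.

0.82 kcal

Organism 2: 64970 × 0.06 = 3898.2 kcal
Organism 3: 3898.2 × 0.16 = 623.712 kcal
Organism 4: 623.712 × 0.1 = 62.3712 kcal
Organism 5: 62.3712 × 0.12 = 7.484544 kcal
Organism 6: 7.484544 × 0.11 = 0.82329984 kcal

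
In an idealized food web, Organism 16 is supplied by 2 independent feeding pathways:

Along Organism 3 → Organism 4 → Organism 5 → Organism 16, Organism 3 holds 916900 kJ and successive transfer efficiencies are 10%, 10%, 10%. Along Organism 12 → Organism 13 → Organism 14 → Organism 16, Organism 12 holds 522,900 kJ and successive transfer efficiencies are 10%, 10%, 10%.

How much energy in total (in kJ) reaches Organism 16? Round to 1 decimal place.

Via Organism 3: 916900 × 0.1 × 0.1 × 0.1 = 916.9 kJ
Via Organism 12: 522900 × 0.1 × 0.1 × 0.1 = 522.9 kJ
Total at Organism 16: 916.9 + 522.9 = 1439.8 kJ

1439.8 kJ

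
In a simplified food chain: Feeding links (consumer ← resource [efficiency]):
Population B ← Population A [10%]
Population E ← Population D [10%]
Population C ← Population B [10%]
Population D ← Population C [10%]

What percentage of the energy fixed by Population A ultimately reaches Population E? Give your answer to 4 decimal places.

Product of link efficiencies: 0.1 × 0.1 × 0.1 × 0.1 = 0.0001
As a percentage: 0.0001 × 100 = 0.0100%

0.0100%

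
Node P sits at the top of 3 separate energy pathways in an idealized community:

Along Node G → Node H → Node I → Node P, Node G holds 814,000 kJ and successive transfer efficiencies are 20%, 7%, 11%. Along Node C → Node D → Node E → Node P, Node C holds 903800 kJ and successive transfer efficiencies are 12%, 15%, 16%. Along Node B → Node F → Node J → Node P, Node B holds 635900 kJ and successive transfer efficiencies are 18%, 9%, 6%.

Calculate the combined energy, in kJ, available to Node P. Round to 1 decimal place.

4474.6 kJ

Via Node G: 814000 × 0.2 × 0.07 × 0.11 = 1253.56 kJ
Via Node C: 903800 × 0.12 × 0.15 × 0.16 = 2602.944 kJ
Via Node B: 635900 × 0.18 × 0.09 × 0.06 = 618.0948 kJ
Total at Node P: 1253.56 + 2602.944 + 618.0948 = 4474.5988 kJ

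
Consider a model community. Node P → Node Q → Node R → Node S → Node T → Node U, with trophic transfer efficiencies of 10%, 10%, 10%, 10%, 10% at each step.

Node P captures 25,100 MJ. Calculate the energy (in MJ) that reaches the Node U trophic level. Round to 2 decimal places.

0.25 MJ

Node Q: 25100 × 0.1 = 2510 MJ
Node R: 2510 × 0.1 = 251 MJ
Node S: 251 × 0.1 = 25.1 MJ
Node T: 25.1 × 0.1 = 2.51 MJ
Node U: 2.51 × 0.1 = 0.251 MJ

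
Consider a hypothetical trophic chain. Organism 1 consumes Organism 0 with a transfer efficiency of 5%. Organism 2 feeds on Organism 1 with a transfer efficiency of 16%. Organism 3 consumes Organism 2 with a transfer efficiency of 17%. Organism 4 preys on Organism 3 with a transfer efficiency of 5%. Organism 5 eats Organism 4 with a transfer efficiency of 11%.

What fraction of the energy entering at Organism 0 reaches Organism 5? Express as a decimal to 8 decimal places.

Product of link efficiencies: 0.05 × 0.16 × 0.17 × 0.05 × 0.11 = 0.00000748

0.00000748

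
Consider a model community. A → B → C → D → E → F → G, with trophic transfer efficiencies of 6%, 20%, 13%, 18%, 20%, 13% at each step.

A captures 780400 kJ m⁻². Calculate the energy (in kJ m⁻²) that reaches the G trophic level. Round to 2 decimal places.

5.70 kJ m⁻²

B: 780400 × 0.06 = 46824 kJ m⁻²
C: 46824 × 0.2 = 9364.8 kJ m⁻²
D: 9364.8 × 0.13 = 1217.424 kJ m⁻²
E: 1217.424 × 0.18 = 219.13632 kJ m⁻²
F: 219.13632 × 0.2 = 43.827264 kJ m⁻²
G: 43.827264 × 0.13 = 5.69754432 kJ m⁻²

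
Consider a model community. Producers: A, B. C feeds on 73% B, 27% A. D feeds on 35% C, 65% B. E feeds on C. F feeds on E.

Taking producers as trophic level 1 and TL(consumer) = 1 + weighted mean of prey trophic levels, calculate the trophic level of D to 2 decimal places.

C: 1 + (0.73×1 + 0.27×1) = 2
D: 1 + (0.35×2 + 0.65×1) = 2.35
E: 1 + 2 = 3
F: 1 + 3 = 4

2.35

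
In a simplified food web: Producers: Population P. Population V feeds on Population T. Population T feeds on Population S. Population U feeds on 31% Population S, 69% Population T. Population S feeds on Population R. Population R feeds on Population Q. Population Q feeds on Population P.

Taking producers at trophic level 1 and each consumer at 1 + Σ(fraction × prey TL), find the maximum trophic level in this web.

Population Q: 1 + 1 = 2
Population R: 1 + 2 = 3
Population S: 1 + 3 = 4
Population T: 1 + 4 = 5
Population U: 1 + (0.31×4 + 0.69×5) = 5.69
Population V: 1 + 5 = 6

6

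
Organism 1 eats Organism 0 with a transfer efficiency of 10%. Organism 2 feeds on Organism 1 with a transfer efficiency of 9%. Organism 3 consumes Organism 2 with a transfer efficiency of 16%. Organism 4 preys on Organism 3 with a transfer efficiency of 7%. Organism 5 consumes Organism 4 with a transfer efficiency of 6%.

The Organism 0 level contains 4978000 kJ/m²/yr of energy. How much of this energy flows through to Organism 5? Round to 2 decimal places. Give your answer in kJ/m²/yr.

30.11 kJ/m²/yr

Organism 1: 4978000 × 0.1 = 497800 kJ/m²/yr
Organism 2: 497800 × 0.09 = 44802 kJ/m²/yr
Organism 3: 44802 × 0.16 = 7168.32 kJ/m²/yr
Organism 4: 7168.32 × 0.07 = 501.7824 kJ/m²/yr
Organism 5: 501.7824 × 0.06 = 30.106944 kJ/m²/yr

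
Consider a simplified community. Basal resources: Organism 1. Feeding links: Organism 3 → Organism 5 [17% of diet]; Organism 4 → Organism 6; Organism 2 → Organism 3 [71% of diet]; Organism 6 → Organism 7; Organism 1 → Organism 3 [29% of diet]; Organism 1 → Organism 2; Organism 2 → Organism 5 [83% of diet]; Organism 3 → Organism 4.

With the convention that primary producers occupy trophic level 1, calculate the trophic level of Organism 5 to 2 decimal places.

Organism 2: 1 + 1 = 2
Organism 3: 1 + (0.29×1 + 0.71×2) = 2.71
Organism 4: 1 + 2.71 = 3.71
Organism 5: 1 + (0.83×2 + 0.17×2.71) = 3.1207
Organism 6: 1 + 3.71 = 4.71
Organism 7: 1 + 4.71 = 5.71

3.12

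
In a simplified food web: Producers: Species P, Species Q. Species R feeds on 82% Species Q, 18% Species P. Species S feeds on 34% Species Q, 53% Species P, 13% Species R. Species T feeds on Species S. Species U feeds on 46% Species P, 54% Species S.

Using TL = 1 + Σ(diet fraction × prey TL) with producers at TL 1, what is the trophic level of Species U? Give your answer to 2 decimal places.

2.61

Species R: 1 + (0.82×1 + 0.18×1) = 2
Species S: 1 + (0.34×1 + 0.53×1 + 0.13×2) = 2.13
Species T: 1 + 2.13 = 3.13
Species U: 1 + (0.46×1 + 0.54×2.13) = 2.6102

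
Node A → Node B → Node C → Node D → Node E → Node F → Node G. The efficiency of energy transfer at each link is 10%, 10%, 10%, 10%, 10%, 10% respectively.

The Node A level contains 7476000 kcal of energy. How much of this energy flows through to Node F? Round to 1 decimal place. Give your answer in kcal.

74.8 kcal

Node B: 7476000 × 0.1 = 747600 kcal
Node C: 747600 × 0.1 = 74760 kcal
Node D: 74760 × 0.1 = 7476 kcal
Node E: 7476 × 0.1 = 747.6 kcal
Node F: 747.6 × 0.1 = 74.76 kcal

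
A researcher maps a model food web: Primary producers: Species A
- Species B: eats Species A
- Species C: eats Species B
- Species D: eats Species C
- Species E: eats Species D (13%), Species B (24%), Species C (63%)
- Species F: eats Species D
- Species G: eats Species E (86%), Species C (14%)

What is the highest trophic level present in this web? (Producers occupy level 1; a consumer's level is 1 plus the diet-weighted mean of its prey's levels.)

5

Species B: 1 + 1 = 2
Species C: 1 + 2 = 3
Species D: 1 + 3 = 4
Species E: 1 + (0.13×4 + 0.24×2 + 0.63×3) = 3.89
Species F: 1 + 4 = 5
Species G: 1 + (0.86×3.89 + 0.14×3) = 4.7654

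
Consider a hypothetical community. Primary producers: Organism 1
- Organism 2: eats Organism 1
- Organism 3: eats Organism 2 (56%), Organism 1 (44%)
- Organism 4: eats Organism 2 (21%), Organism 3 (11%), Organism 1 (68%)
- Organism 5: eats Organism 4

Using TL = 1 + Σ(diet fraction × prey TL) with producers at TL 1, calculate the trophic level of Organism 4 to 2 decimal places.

2.38

Organism 2: 1 + 1 = 2
Organism 3: 1 + (0.56×2 + 0.44×1) = 2.56
Organism 4: 1 + (0.21×2 + 0.11×2.56 + 0.68×1) = 2.3816
Organism 5: 1 + 2.3816 = 3.3816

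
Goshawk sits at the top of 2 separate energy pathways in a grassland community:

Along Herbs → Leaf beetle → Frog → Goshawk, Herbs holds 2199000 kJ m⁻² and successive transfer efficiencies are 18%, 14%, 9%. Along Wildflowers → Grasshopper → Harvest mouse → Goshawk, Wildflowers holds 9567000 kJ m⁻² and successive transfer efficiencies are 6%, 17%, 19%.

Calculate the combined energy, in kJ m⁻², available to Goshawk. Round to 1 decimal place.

23528.2 kJ m⁻²

Via Herbs: 2199000 × 0.18 × 0.14 × 0.09 = 4987.332 kJ m⁻²
Via Wildflowers: 9567000 × 0.06 × 0.17 × 0.19 = 18540.846 kJ m⁻²
Total at Goshawk: 4987.332 + 18540.846 = 23528.178 kJ m⁻²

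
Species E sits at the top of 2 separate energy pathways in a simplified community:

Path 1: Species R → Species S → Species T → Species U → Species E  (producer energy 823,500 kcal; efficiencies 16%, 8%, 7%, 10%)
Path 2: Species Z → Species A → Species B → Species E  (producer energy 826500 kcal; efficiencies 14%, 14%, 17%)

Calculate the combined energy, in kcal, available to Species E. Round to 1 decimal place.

2827.7 kcal

Path 1: 823500 × 0.16 × 0.08 × 0.07 × 0.1 = 73.7856 kcal
Path 2: 826500 × 0.14 × 0.14 × 0.17 = 2753.898 kcal
Total at Species E: 73.7856 + 2753.898 = 2827.6836 kcal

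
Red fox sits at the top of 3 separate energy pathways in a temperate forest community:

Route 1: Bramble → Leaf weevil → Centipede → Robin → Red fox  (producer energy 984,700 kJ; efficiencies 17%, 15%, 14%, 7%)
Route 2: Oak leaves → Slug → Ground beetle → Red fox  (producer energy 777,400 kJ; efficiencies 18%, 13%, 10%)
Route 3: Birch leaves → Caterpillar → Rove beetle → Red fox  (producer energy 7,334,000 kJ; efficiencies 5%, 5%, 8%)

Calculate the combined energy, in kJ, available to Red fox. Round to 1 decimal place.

Route 1: 984700 × 0.17 × 0.15 × 0.14 × 0.07 = 246.07653 kJ
Route 2: 777400 × 0.18 × 0.13 × 0.1 = 1819.116 kJ
Route 3: 7334000 × 0.05 × 0.05 × 0.08 = 1466.8 kJ
Total at Red fox: 246.07653 + 1819.116 + 1466.8 = 3531.99253 kJ

3532.0 kJ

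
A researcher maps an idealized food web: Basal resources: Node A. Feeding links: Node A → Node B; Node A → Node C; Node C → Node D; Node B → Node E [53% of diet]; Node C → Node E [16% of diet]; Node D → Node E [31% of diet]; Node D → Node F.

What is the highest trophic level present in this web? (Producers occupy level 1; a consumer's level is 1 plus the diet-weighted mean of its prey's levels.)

4

Node B: 1 + 1 = 2
Node C: 1 + 1 = 2
Node D: 1 + 2 = 3
Node E: 1 + (0.53×2 + 0.16×2 + 0.31×3) = 3.31
Node F: 1 + 3 = 4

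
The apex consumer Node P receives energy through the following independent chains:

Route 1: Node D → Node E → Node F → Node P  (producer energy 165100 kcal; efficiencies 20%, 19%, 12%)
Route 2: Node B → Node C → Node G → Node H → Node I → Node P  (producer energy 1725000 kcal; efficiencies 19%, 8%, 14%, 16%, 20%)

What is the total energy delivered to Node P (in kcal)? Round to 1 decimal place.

870.3 kcal

Route 1: 165100 × 0.2 × 0.19 × 0.12 = 752.856 kcal
Route 2: 1725000 × 0.19 × 0.08 × 0.14 × 0.16 × 0.2 = 117.4656 kcal
Total at Node P: 752.856 + 117.4656 = 870.3216 kcal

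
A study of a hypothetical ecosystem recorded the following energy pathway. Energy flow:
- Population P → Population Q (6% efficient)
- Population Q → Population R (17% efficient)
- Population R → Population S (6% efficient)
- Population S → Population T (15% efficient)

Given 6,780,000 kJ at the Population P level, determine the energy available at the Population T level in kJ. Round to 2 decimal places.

Population Q: 6780000 × 0.06 = 406800 kJ
Population R: 406800 × 0.17 = 69156 kJ
Population S: 69156 × 0.06 = 4149.36 kJ
Population T: 4149.36 × 0.15 = 622.404 kJ

622.40 kJ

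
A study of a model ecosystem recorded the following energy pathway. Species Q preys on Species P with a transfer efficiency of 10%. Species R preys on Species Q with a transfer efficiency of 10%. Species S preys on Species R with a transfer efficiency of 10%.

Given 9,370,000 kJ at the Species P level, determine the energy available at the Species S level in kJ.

Species Q: 9370000 × 0.1 = 937000 kJ
Species R: 937000 × 0.1 = 93700 kJ
Species S: 93700 × 0.1 = 9370 kJ

9370 kJ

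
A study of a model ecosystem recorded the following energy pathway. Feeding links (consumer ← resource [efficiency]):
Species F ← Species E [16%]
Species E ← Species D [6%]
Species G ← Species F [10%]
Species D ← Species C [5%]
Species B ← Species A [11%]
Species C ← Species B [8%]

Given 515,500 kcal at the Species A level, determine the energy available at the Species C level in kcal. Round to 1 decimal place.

4536.4 kcal

Species B: 515500 × 0.11 = 56705 kcal
Species C: 56705 × 0.08 = 4536.4 kcal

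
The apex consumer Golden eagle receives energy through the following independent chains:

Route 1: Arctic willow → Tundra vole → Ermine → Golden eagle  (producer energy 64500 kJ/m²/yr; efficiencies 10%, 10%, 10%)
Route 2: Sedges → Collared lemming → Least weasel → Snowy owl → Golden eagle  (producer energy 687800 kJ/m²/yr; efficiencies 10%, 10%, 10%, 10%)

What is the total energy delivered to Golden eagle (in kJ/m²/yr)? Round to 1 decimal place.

133.3 kJ/m²/yr

Route 1: 64500 × 0.1 × 0.1 × 0.1 = 64.5 kJ/m²/yr
Route 2: 687800 × 0.1 × 0.1 × 0.1 × 0.1 = 68.78 kJ/m²/yr
Total at Golden eagle: 64.5 + 68.78 = 133.28 kJ/m²/yr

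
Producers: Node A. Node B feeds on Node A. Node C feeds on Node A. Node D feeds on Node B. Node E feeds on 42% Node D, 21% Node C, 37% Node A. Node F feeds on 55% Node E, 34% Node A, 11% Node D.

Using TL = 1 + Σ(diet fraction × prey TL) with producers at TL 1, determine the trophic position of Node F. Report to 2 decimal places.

Node B: 1 + 1 = 2
Node C: 1 + 1 = 2
Node D: 1 + 2 = 3
Node E: 1 + (0.42×3 + 0.21×2 + 0.37×1) = 3.05
Node F: 1 + (0.55×3.05 + 0.34×1 + 0.11×3) = 3.3475

3.35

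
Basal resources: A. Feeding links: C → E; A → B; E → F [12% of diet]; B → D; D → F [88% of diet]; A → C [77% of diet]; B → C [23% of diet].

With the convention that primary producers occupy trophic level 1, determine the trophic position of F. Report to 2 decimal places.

4.03

B: 1 + 1 = 2
C: 1 + (0.77×1 + 0.23×2) = 2.23
D: 1 + 2 = 3
E: 1 + 2.23 = 3.23
F: 1 + (0.88×3 + 0.12×3.23) = 4.0276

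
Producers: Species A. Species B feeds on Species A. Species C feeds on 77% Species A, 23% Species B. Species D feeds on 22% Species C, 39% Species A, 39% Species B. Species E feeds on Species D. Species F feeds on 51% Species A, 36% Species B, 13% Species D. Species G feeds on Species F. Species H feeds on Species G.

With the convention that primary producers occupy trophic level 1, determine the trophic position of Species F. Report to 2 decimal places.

2.58

Species B: 1 + 1 = 2
Species C: 1 + (0.77×1 + 0.23×2) = 2.23
Species D: 1 + (0.22×2.23 + 0.39×1 + 0.39×2) = 2.6606
Species E: 1 + 2.6606 = 3.6606
Species F: 1 + (0.51×1 + 0.36×2 + 0.13×2.6606) = 2.575878
Species G: 1 + 2.575878 = 3.575878
Species H: 1 + 3.575878 = 4.575878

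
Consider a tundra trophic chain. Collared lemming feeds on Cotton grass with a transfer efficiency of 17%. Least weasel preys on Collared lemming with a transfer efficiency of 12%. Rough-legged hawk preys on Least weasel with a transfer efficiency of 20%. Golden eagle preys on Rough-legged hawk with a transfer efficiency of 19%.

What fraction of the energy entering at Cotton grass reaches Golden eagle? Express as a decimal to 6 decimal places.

Product of link efficiencies: 0.17 × 0.12 × 0.2 × 0.19 = 0.0007752

0.000775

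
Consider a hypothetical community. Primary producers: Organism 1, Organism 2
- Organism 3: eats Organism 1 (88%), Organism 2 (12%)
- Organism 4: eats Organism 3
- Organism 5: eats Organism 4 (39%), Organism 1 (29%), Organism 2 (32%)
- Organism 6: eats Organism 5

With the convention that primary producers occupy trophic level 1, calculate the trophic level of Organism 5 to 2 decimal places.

Organism 3: 1 + (0.88×1 + 0.12×1) = 2
Organism 4: 1 + 2 = 3
Organism 5: 1 + (0.39×3 + 0.29×1 + 0.32×1) = 2.78
Organism 6: 1 + 2.78 = 3.78

2.78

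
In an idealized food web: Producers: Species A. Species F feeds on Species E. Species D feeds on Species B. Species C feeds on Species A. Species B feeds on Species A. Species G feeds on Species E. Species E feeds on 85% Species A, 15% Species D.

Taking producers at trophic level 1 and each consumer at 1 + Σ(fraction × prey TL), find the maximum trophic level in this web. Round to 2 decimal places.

3.30

Species B: 1 + 1 = 2
Species C: 1 + 1 = 2
Species D: 1 + 2 = 3
Species E: 1 + (0.85×1 + 0.15×3) = 2.3
Species F: 1 + 2.3 = 3.3
Species G: 1 + 2.3 = 3.3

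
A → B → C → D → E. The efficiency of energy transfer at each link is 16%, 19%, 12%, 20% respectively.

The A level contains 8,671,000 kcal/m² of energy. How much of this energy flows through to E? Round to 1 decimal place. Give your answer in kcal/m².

B: 8671000 × 0.16 = 1387360 kcal/m²
C: 1387360 × 0.19 = 263598.4 kcal/m²
D: 263598.4 × 0.12 = 31631.808 kcal/m²
E: 31631.808 × 0.2 = 6326.3616 kcal/m²

6326.4 kcal/m²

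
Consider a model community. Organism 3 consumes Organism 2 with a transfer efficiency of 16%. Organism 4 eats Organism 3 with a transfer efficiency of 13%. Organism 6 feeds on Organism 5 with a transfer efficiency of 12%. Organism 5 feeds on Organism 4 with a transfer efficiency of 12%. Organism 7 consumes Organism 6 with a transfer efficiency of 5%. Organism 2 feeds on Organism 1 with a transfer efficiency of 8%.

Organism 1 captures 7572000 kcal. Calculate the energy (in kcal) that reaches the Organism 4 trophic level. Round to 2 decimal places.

12599.81 kcal

Organism 2: 7572000 × 0.08 = 605760 kcal
Organism 3: 605760 × 0.16 = 96921.6 kcal
Organism 4: 96921.6 × 0.13 = 12599.808 kcal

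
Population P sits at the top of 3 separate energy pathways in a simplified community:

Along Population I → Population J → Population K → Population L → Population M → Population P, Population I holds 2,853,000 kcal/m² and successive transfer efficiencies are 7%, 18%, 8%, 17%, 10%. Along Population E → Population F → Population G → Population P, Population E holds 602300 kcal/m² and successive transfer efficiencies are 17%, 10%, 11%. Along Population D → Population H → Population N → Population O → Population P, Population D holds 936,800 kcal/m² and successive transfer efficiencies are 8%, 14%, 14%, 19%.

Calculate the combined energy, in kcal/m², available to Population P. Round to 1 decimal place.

1454.3 kcal/m²

Via Population I: 2853000 × 0.07 × 0.18 × 0.08 × 0.17 × 0.1 = 48.889008 kcal/m²
Via Population E: 602300 × 0.17 × 0.1 × 0.11 = 1126.301 kcal/m²
Via Population D: 936800 × 0.08 × 0.14 × 0.14 × 0.19 = 279.091456 kcal/m²
Total at Population P: 48.889008 + 1126.301 + 279.091456 = 1454.281464 kcal/m²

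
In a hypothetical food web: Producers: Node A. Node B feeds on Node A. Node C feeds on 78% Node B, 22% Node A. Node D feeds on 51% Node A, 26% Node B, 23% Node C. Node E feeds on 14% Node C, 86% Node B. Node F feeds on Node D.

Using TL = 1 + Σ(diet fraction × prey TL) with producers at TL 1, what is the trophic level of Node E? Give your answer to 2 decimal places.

3.11

Node B: 1 + 1 = 2
Node C: 1 + (0.78×2 + 0.22×1) = 2.78
Node D: 1 + (0.51×1 + 0.26×2 + 0.23×2.78) = 2.6694
Node E: 1 + (0.14×2.78 + 0.86×2) = 3.1092
Node F: 1 + 2.6694 = 3.6694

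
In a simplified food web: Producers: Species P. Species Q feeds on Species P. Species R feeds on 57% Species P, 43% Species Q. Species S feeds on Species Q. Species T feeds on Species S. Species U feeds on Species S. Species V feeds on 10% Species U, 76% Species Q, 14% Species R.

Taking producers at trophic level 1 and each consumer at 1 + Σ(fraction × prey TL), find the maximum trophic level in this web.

4

Species Q: 1 + 1 = 2
Species R: 1 + (0.57×1 + 0.43×2) = 2.43
Species S: 1 + 2 = 3
Species T: 1 + 3 = 4
Species U: 1 + 3 = 4
Species V: 1 + (0.1×4 + 0.76×2 + 0.14×2.43) = 3.2602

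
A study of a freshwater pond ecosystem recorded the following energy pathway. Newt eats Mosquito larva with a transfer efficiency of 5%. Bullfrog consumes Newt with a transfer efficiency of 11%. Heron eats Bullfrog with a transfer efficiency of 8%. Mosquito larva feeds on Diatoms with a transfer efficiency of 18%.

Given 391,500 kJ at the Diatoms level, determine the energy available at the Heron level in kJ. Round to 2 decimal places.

31.01 kJ

Mosquito larva: 391500 × 0.18 = 70470 kJ
Newt: 70470 × 0.05 = 3523.5 kJ
Bullfrog: 3523.5 × 0.11 = 387.585 kJ
Heron: 387.585 × 0.08 = 31.0068 kJ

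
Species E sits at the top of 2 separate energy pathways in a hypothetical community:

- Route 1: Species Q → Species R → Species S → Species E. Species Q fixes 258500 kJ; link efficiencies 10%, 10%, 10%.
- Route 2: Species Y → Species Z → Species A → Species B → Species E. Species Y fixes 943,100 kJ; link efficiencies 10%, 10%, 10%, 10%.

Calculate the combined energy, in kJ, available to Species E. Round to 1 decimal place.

Route 1: 258500 × 0.1 × 0.1 × 0.1 = 258.5 kJ
Route 2: 943100 × 0.1 × 0.1 × 0.1 × 0.1 = 94.31 kJ
Total at Species E: 258.5 + 94.31 = 352.81 kJ

352.8 kJ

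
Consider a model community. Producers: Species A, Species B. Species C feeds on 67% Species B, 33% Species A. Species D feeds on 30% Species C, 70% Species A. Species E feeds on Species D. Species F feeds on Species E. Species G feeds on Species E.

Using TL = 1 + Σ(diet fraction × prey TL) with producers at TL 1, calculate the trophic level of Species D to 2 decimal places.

2.30

Species C: 1 + (0.67×1 + 0.33×1) = 2
Species D: 1 + (0.3×2 + 0.7×1) = 2.3
Species E: 1 + 2.3 = 3.3
Species F: 1 + 3.3 = 4.3
Species G: 1 + 3.3 = 4.3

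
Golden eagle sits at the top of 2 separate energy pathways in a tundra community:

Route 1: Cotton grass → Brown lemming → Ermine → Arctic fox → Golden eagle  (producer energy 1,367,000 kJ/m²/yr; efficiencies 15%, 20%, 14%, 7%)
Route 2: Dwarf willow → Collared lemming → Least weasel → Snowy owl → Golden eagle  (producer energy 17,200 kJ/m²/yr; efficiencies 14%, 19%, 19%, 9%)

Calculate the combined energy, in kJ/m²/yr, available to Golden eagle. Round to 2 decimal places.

409.72 kJ/m²/yr

Route 1: 1367000 × 0.15 × 0.2 × 0.14 × 0.07 = 401.898 kJ/m²/yr
Route 2: 17200 × 0.14 × 0.19 × 0.19 × 0.09 = 7.823592 kJ/m²/yr
Total at Golden eagle: 401.898 + 7.823592 = 409.721592 kJ/m²/yr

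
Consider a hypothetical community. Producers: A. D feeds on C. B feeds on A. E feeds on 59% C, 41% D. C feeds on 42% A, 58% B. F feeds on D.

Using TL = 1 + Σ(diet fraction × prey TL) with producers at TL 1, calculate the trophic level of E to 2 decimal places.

B: 1 + 1 = 2
C: 1 + (0.42×1 + 0.58×2) = 2.58
D: 1 + 2.58 = 3.58
E: 1 + (0.59×2.58 + 0.41×3.58) = 3.99
F: 1 + 3.58 = 4.58

3.99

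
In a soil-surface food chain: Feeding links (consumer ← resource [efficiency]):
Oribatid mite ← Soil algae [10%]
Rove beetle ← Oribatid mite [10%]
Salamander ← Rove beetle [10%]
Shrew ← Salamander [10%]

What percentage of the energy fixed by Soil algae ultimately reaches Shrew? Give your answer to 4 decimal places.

0.0100%

Product of link efficiencies: 0.1 × 0.1 × 0.1 × 0.1 = 0.0001
As a percentage: 0.0001 × 100 = 0.0100%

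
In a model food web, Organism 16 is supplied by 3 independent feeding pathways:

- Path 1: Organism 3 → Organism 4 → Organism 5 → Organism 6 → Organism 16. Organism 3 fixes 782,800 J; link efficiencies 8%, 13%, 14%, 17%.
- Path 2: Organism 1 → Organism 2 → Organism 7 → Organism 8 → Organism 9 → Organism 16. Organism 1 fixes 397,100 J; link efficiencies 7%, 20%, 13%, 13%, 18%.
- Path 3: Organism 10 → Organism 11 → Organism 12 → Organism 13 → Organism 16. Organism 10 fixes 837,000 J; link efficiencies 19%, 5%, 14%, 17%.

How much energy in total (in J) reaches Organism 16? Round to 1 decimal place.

399.9 J

Path 1: 782800 × 0.08 × 0.13 × 0.14 × 0.17 = 193.758656 J
Path 2: 397100 × 0.07 × 0.2 × 0.13 × 0.13 × 0.18 = 16.9116948 J
Path 3: 837000 × 0.19 × 0.05 × 0.14 × 0.17 = 189.2457 J
Total at Organism 16: 193.758656 + 16.9116948 + 189.2457 = 399.9160508 J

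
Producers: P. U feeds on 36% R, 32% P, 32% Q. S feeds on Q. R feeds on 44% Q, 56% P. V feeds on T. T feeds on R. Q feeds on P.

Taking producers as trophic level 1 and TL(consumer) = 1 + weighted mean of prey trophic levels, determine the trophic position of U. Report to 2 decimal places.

Q: 1 + 1 = 2
R: 1 + (0.44×2 + 0.56×1) = 2.44
S: 1 + 2 = 3
T: 1 + 2.44 = 3.44
U: 1 + (0.36×2.44 + 0.32×1 + 0.32×2) = 2.8384
V: 1 + 3.44 = 4.44

2.84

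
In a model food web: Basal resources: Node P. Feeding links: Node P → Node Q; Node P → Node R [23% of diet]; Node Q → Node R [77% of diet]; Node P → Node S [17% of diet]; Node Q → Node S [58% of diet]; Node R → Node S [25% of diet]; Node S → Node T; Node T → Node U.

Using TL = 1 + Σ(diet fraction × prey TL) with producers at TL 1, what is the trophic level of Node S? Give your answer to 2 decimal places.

3.02

Node Q: 1 + 1 = 2
Node R: 1 + (0.23×1 + 0.77×2) = 2.77
Node S: 1 + (0.17×1 + 0.58×2 + 0.25×2.77) = 3.0225
Node T: 1 + 3.0225 = 4.0225
Node U: 1 + 4.0225 = 5.0225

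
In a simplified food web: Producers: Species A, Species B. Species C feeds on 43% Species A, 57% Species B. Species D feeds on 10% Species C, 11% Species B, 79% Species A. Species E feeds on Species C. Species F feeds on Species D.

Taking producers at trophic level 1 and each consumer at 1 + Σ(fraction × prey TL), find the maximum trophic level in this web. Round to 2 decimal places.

Species C: 1 + (0.43×1 + 0.57×1) = 2
Species D: 1 + (0.1×2 + 0.11×1 + 0.79×1) = 2.1
Species E: 1 + 2 = 3
Species F: 1 + 2.1 = 3.1

3.10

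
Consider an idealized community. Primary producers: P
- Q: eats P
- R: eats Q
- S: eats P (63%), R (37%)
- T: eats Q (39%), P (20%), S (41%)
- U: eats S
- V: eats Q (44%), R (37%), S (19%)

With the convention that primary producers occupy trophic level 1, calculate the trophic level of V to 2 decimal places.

Q: 1 + 1 = 2
R: 1 + 2 = 3
S: 1 + (0.63×1 + 0.37×3) = 2.74
T: 1 + (0.39×2 + 0.2×1 + 0.41×2.74) = 3.1034
U: 1 + 2.74 = 3.74
V: 1 + (0.44×2 + 0.37×3 + 0.19×2.74) = 3.5106

3.51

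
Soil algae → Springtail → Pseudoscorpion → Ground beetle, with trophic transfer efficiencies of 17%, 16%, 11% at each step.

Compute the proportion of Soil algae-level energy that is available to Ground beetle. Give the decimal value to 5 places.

Product of link efficiencies: 0.17 × 0.16 × 0.11 = 0.002992

0.00299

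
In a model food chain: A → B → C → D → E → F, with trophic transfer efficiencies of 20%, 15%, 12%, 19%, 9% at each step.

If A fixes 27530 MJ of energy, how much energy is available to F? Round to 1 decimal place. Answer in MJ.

B: 27530 × 0.2 = 5506 MJ
C: 5506 × 0.15 = 825.9 MJ
D: 825.9 × 0.12 = 99.108 MJ
E: 99.108 × 0.19 = 18.83052 MJ
F: 18.83052 × 0.09 = 1.6947468 MJ

1.7 MJ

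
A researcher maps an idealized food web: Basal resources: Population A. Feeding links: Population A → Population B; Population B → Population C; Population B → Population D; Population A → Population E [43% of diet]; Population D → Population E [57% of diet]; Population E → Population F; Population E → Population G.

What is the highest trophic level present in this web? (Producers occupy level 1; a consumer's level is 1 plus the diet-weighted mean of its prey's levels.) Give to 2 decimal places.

Population B: 1 + 1 = 2
Population C: 1 + 2 = 3
Population D: 1 + 2 = 3
Population E: 1 + (0.43×1 + 0.57×3) = 3.14
Population F: 1 + 3.14 = 4.14
Population G: 1 + 3.14 = 4.14

4.14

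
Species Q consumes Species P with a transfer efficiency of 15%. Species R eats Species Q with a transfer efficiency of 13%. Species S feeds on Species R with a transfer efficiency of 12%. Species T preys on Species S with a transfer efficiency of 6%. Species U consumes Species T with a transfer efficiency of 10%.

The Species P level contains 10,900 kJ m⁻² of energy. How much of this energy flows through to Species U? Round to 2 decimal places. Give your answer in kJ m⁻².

Species Q: 10900 × 0.15 = 1635 kJ m⁻²
Species R: 1635 × 0.13 = 212.55 kJ m⁻²
Species S: 212.55 × 0.12 = 25.506 kJ m⁻²
Species T: 25.506 × 0.06 = 1.53036 kJ m⁻²
Species U: 1.53036 × 0.1 = 0.153036 kJ m⁻²

0.15 kJ m⁻²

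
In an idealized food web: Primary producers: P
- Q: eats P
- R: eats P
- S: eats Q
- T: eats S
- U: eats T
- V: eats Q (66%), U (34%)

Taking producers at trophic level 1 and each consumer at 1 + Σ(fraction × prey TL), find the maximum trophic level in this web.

5

Q: 1 + 1 = 2
R: 1 + 1 = 2
S: 1 + 2 = 3
T: 1 + 3 = 4
U: 1 + 4 = 5
V: 1 + (0.66×2 + 0.34×5) = 4.02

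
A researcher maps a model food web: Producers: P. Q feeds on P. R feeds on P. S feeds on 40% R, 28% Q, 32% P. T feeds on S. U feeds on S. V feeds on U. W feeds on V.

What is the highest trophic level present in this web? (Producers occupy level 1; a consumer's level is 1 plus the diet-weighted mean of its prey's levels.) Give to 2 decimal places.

Q: 1 + 1 = 2
R: 1 + 1 = 2
S: 1 + (0.4×2 + 0.28×2 + 0.32×1) = 2.68
T: 1 + 2.68 = 3.68
U: 1 + 2.68 = 3.68
V: 1 + 3.68 = 4.68
W: 1 + 4.68 = 5.68

5.68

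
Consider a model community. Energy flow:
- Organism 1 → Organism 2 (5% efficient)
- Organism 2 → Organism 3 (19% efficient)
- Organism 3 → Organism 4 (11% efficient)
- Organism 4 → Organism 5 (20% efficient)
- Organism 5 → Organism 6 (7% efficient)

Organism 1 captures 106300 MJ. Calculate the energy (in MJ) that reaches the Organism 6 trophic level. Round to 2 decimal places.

Organism 2: 106300 × 0.05 = 5315 MJ
Organism 3: 5315 × 0.19 = 1009.85 MJ
Organism 4: 1009.85 × 0.11 = 111.0835 MJ
Organism 5: 111.0835 × 0.2 = 22.2167 MJ
Organism 6: 22.2167 × 0.07 = 1.555169 MJ

1.56 MJ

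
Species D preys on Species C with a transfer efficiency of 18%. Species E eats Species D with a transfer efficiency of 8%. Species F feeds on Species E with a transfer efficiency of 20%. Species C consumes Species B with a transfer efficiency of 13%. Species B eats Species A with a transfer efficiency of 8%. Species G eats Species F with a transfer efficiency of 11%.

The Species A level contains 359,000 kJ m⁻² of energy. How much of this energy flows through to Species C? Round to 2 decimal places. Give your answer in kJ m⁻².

3733.60 kJ m⁻²

Species B: 359000 × 0.08 = 28720 kJ m⁻²
Species C: 28720 × 0.13 = 3733.6 kJ m⁻²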